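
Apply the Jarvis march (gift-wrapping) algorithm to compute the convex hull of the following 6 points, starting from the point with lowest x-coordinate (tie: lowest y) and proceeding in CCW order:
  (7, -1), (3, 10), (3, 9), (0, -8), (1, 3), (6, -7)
Hull (CCW) = [(0, -8), (6, -7), (7, -1), (3, 10), (1, 3)]

Jarvis march: at each step, from the current hull vertex p, select the next vertex q as the point such that every other point lies strictly to the left of (or on) the directed line p → q. (Equivalently: for every other point r, the cross product (q − p) × (r − p) ≥ 0.)
Starting point (lowest x, tie lowest y): (0, -8). Wrap until returning to start. Resulting hull: (0, -8), (6, -7), (7, -1), (3, 10), (1, 3).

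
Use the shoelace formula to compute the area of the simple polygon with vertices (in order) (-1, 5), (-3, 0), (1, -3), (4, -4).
Area = 24

Shoelace formula: Area = (1/2) |Σ_i (x_i · y_{i+1} − x_{i+1} · y_i)| (indices mod n). Compute each cross term:
  (-1)(0) − (-3)(5) = 15
  (-3)(-3) − (1)(0) = 9
  (1)(-4) − (4)(-3) = 8
  (4)(5) − (-1)(-4) = 16
Sum = 48, so (signed) Area = 48/2 = 24, |Area| = 24.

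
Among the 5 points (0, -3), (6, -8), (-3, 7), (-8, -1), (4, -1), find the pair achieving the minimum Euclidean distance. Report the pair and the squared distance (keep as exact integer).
Pair = ((0, -3), (4, -1)); squared distance = 20

Compute all C(5, 2) = 10 pairwise squared distances (x_i − x_j)² + (y_i − y_j)². The minimum is 20, attained by the pair ((0, -3), (4, -1)).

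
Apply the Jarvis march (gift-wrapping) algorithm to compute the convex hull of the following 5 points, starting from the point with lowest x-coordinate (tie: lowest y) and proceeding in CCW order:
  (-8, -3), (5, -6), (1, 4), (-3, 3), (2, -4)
Hull (CCW) = [(-8, -3), (5, -6), (1, 4), (-3, 3)]

Jarvis march: at each step, from the current hull vertex p, select the next vertex q as the point such that every other point lies strictly to the left of (or on) the directed line p → q. (Equivalently: for every other point r, the cross product (q − p) × (r − p) ≥ 0.)
Starting point (lowest x, tie lowest y): (-8, -3). Wrap until returning to start. Resulting hull: (-8, -3), (5, -6), (1, 4), (-3, 3).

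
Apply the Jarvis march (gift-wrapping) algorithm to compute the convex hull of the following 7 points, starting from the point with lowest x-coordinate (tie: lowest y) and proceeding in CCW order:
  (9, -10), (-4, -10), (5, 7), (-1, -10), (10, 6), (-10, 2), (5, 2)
Hull (CCW) = [(-10, 2), (-4, -10), (9, -10), (10, 6), (5, 7)]

Jarvis march: at each step, from the current hull vertex p, select the next vertex q as the point such that every other point lies strictly to the left of (or on) the directed line p → q. (Equivalently: for every other point r, the cross product (q − p) × (r − p) ≥ 0.)
Starting point (lowest x, tie lowest y): (-10, 2). Wrap until returning to start. Resulting hull: (-10, 2), (-4, -10), (9, -10), (10, 6), (5, 7).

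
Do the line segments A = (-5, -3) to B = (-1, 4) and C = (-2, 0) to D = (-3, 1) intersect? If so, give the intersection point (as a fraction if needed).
Yes; intersection at (-31/11, 9/11) (t = 6/11 on AB, s = 9/11 on CD)

Parametrize AB as A + t(B − A) = (-5 + 4 t, -3 + 7 t) and CD as C + s(D − C) = (-2 + -1 s, 0 + 1 s). Solve the linear system for (t, s). Determinant = -11 ≠ 0, so a unique intersection of the containing lines exists. Solution: t = 6/11, s = 9/11 — both in [0, 1], so the segments cross. Intersection point: (-31/11, 9/11).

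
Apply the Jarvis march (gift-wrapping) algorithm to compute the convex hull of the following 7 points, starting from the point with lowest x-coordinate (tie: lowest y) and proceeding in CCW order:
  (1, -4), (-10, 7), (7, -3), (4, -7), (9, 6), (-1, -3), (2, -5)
Hull (CCW) = [(-10, 7), (-1, -3), (4, -7), (7, -3), (9, 6)]

Jarvis march: at each step, from the current hull vertex p, select the next vertex q as the point such that every other point lies strictly to the left of (or on) the directed line p → q. (Equivalently: for every other point r, the cross product (q − p) × (r − p) ≥ 0.)
Starting point (lowest x, tie lowest y): (-10, 7). Wrap until returning to start. Resulting hull: (-10, 7), (-1, -3), (4, -7), (7, -3), (9, 6).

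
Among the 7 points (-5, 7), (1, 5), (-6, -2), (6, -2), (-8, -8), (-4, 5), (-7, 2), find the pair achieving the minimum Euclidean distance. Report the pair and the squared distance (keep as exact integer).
Pair = ((-5, 7), (-4, 5)); squared distance = 5

Compute all C(7, 2) = 21 pairwise squared distances (x_i − x_j)² + (y_i − y_j)². The minimum is 5, attained by the pair ((-5, 7), (-4, 5)).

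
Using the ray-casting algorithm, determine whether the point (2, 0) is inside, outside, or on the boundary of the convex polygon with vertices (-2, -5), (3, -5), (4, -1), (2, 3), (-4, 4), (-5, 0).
The point (2, 0) lies strictly inside the polygon

Cast a horizontal ray to the right from the query point and count how many polygon edges it crosses (each edge strictly once or zero times, handled with the usual half-open convention). 
Parity of crossings → odd ⇒ inside.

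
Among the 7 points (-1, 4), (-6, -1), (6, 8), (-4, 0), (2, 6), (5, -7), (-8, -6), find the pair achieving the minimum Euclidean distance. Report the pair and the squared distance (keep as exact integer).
Pair = ((-6, -1), (-4, 0)); squared distance = 5

Compute all C(7, 2) = 21 pairwise squared distances (x_i − x_j)² + (y_i − y_j)². The minimum is 5, attained by the pair ((-6, -1), (-4, 0)).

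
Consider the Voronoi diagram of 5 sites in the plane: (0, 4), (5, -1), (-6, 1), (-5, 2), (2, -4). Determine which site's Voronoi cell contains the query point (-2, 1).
Nearest site = (-5, 2)

The Voronoi cell of site s contains exactly those query points closer to s than to any other site. Compute squared distances from q = (-2, 1) to each site:
  (-5 − -2)² + (2 − 1)² = 10
  (0 − -2)² + (4 − 1)² = 13
  (-6 − -2)² + (1 − 1)² = 16
  (2 − -2)² + (-4 − 1)² = 41
  (5 − -2)² + (-1 − 1)² = 53
Minimum is attained by (-5, 2), so q lies in its Voronoi cell.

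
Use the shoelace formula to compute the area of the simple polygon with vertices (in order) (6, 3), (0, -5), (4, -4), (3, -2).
Area = 15/2

Shoelace formula: Area = (1/2) |Σ_i (x_i · y_{i+1} − x_{i+1} · y_i)| (indices mod n). Compute each cross term:
  (6)(-5) − (0)(3) = -30
  (0)(-4) − (4)(-5) = 20
  (4)(-2) − (3)(-4) = 4
  (3)(3) − (6)(-2) = 21
Sum = 15, so (signed) Area = 15/2 = 15/2, |Area| = 15/2.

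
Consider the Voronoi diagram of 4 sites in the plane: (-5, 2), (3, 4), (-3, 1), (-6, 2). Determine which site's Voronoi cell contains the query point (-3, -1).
Nearest site = (-3, 1)

The Voronoi cell of site s contains exactly those query points closer to s than to any other site. Compute squared distances from q = (-3, -1) to each site:
  (-3 − -3)² + (1 − -1)² = 4
  (-5 − -3)² + (2 − -1)² = 13
  (-6 − -3)² + (2 − -1)² = 18
  (3 − -3)² + (4 − -1)² = 61
Minimum is attained by (-3, 1), so q lies in its Voronoi cell.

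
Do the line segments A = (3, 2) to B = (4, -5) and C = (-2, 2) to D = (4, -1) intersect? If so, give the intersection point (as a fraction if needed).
Yes; intersection at (44/13, -9/13) (t = 5/13 on AB, s = 35/39 on CD)

Parametrize AB as A + t(B − A) = (3 + 1 t, 2 + -7 t) and CD as C + s(D − C) = (-2 + 6 s, 2 + -3 s). Solve the linear system for (t, s). Determinant = -39 ≠ 0, so a unique intersection of the containing lines exists. Solution: t = 5/13, s = 35/39 — both in [0, 1], so the segments cross. Intersection point: (44/13, -9/13).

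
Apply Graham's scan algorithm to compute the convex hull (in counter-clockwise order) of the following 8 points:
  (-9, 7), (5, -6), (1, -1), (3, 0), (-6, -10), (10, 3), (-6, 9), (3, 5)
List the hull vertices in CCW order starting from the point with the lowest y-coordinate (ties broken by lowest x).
Hull (CCW) = [(-6, -10), (5, -6), (10, 3), (-6, 9), (-9, 7)]

Graham scan procedure:
  1. Find the pivot p₀ = point with lowest y (tie → lowest x): (-6, -10).
  2. Sort the remaining points by polar angle around p₀.
  3. Walk through sorted points, maintaining a stack; pop the top while the last three entries make a non-left turn (cross product ≤ 0).
  4. Final stack is the convex hull in CCW order: (-6, -10), (5, -6), (10, 3), (-6, 9), (-9, 7).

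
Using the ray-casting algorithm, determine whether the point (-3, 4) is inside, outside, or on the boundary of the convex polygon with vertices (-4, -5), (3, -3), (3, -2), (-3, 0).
The point (-3, 4) lies strictly outside the polygon

Cast a horizontal ray to the right from the query point and count how many polygon edges it crosses (each edge strictly once or zero times, handled with the usual half-open convention). 
Parity of crossings → even ⇒ outside.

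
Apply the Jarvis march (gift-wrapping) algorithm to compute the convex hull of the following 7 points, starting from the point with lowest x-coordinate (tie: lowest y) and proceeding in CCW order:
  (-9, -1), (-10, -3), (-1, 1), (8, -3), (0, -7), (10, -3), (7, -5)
Hull (CCW) = [(-10, -3), (0, -7), (7, -5), (10, -3), (-1, 1), (-9, -1)]

Jarvis march: at each step, from the current hull vertex p, select the next vertex q as the point such that every other point lies strictly to the left of (or on) the directed line p → q. (Equivalently: for every other point r, the cross product (q − p) × (r − p) ≥ 0.)
Starting point (lowest x, tie lowest y): (-10, -3). Wrap until returning to start. Resulting hull: (-10, -3), (0, -7), (7, -5), (10, -3), (-1, 1), (-9, -1).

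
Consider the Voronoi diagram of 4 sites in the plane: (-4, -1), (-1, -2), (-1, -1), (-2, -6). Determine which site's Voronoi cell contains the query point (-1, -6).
Nearest site = (-2, -6)

The Voronoi cell of site s contains exactly those query points closer to s than to any other site. Compute squared distances from q = (-1, -6) to each site:
  (-2 − -1)² + (-6 − -6)² = 1
  (-1 − -1)² + (-2 − -6)² = 16
  (-1 − -1)² + (-1 − -6)² = 25
  (-4 − -1)² + (-1 − -6)² = 34
Minimum is attained by (-2, -6), so q lies in its Voronoi cell.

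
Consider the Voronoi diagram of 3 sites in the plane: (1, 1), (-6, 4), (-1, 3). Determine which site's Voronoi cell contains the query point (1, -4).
Nearest site = (1, 1)

The Voronoi cell of site s contains exactly those query points closer to s than to any other site. Compute squared distances from q = (1, -4) to each site:
  (1 − 1)² + (1 − -4)² = 25
  (-1 − 1)² + (3 − -4)² = 53
  (-6 − 1)² + (4 − -4)² = 113
Minimum is attained by (1, 1), so q lies in its Voronoi cell.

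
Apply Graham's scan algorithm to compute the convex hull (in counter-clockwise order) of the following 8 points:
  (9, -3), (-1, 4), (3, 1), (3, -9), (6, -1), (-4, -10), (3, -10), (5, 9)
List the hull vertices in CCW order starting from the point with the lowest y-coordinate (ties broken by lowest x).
Hull (CCW) = [(-4, -10), (3, -10), (9, -3), (5, 9), (-1, 4)]

Graham scan procedure:
  1. Find the pivot p₀ = point with lowest y (tie → lowest x): (-4, -10).
  2. Sort the remaining points by polar angle around p₀.
  3. Walk through sorted points, maintaining a stack; pop the top while the last three entries make a non-left turn (cross product ≤ 0).
  4. Final stack is the convex hull in CCW order: (-4, -10), (3, -10), (9, -3), (5, 9), (-1, 4).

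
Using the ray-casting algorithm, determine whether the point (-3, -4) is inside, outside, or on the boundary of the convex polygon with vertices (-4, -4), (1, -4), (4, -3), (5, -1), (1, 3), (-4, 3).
The point (-3, -4) lies on the polygon boundary

Boundary check: the query satisfies the collinearity and bounding-box conditions for some polygon edge, so it lies exactly on the boundary.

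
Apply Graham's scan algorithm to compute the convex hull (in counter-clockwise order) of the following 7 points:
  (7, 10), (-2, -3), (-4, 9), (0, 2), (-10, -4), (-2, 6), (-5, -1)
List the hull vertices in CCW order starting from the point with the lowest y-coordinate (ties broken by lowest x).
Hull (CCW) = [(-10, -4), (-2, -3), (7, 10), (-4, 9)]

Graham scan procedure:
  1. Find the pivot p₀ = point with lowest y (tie → lowest x): (-10, -4).
  2. Sort the remaining points by polar angle around p₀.
  3. Walk through sorted points, maintaining a stack; pop the top while the last three entries make a non-left turn (cross product ≤ 0).
  4. Final stack is the convex hull in CCW order: (-10, -4), (-2, -3), (7, 10), (-4, 9).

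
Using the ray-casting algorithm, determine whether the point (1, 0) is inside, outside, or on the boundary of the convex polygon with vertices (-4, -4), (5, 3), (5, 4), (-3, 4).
The point (1, 0) lies strictly inside the polygon

Cast a horizontal ray to the right from the query point and count how many polygon edges it crosses (each edge strictly once or zero times, handled with the usual half-open convention). 
Parity of crossings → odd ⇒ inside.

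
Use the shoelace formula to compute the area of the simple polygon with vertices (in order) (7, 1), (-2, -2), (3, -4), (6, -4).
Area = 24

Shoelace formula: Area = (1/2) |Σ_i (x_i · y_{i+1} − x_{i+1} · y_i)| (indices mod n). Compute each cross term:
  (7)(-2) − (-2)(1) = -12
  (-2)(-4) − (3)(-2) = 14
  (3)(-4) − (6)(-4) = 12
  (6)(1) − (7)(-4) = 34
Sum = 48, so (signed) Area = 48/2 = 24, |Area| = 24.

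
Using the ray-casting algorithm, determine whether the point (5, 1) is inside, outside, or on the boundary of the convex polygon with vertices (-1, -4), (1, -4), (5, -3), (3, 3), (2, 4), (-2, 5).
The point (5, 1) lies strictly outside the polygon

Cast a horizontal ray to the right from the query point and count how many polygon edges it crosses (each edge strictly once or zero times, handled with the usual half-open convention). 
Parity of crossings → even ⇒ outside.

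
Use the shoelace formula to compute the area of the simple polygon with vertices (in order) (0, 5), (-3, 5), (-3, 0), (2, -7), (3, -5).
Area = 77/2

Shoelace formula: Area = (1/2) |Σ_i (x_i · y_{i+1} − x_{i+1} · y_i)| (indices mod n). Compute each cross term:
  (0)(5) − (-3)(5) = 15
  (-3)(0) − (-3)(5) = 15
  (-3)(-7) − (2)(0) = 21
  (2)(-5) − (3)(-7) = 11
  (3)(5) − (0)(-5) = 15
Sum = 77, so (signed) Area = 77/2 = 77/2, |Area| = 77/2.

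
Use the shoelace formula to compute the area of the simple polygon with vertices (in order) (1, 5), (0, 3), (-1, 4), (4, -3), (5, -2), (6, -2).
Area = 17

Shoelace formula: Area = (1/2) |Σ_i (x_i · y_{i+1} − x_{i+1} · y_i)| (indices mod n). Compute each cross term:
  (1)(3) − (0)(5) = 3
  (0)(4) − (-1)(3) = 3
  (-1)(-3) − (4)(4) = -13
  (4)(-2) − (5)(-3) = 7
  (5)(-2) − (6)(-2) = 2
  (6)(5) − (1)(-2) = 32
Sum = 34, so (signed) Area = 34/2 = 17, |Area| = 17.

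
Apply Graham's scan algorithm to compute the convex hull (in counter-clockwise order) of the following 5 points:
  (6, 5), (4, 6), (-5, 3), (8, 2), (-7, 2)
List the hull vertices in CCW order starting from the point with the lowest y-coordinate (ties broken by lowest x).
Hull (CCW) = [(-7, 2), (8, 2), (6, 5), (4, 6), (-5, 3)]

Graham scan procedure:
  1. Find the pivot p₀ = point with lowest y (tie → lowest x): (-7, 2).
  2. Sort the remaining points by polar angle around p₀.
  3. Walk through sorted points, maintaining a stack; pop the top while the last three entries make a non-left turn (cross product ≤ 0).
  4. Final stack is the convex hull in CCW order: (-7, 2), (8, 2), (6, 5), (4, 6), (-5, 3).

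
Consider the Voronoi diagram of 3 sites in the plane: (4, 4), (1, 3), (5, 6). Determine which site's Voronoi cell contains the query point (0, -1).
Nearest site = (1, 3)

The Voronoi cell of site s contains exactly those query points closer to s than to any other site. Compute squared distances from q = (0, -1) to each site:
  (1 − 0)² + (3 − -1)² = 17
  (4 − 0)² + (4 − -1)² = 41
  (5 − 0)² + (6 − -1)² = 74
Minimum is attained by (1, 3), so q lies in its Voronoi cell.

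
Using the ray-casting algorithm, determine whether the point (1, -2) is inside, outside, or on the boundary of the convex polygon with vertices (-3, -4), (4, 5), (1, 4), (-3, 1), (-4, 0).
The point (1, -2) lies strictly outside the polygon

Cast a horizontal ray to the right from the query point and count how many polygon edges it crosses (each edge strictly once or zero times, handled with the usual half-open convention). 
Parity of crossings → even ⇒ outside.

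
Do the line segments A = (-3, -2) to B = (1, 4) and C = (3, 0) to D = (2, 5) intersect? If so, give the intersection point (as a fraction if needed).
No (intersection of containing lines falls outside at least one segment)

Parametrize and solve: t = 16/13, s = 14/13. At least one of these is outside [0, 1], so the segments do not intersect.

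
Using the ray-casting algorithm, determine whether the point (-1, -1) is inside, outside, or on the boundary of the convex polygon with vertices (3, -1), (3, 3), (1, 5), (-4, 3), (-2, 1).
The point (-1, -1) lies strictly outside the polygon

Cast a horizontal ray to the right from the query point and count how many polygon edges it crosses (each edge strictly once or zero times, handled with the usual half-open convention). 
Parity of crossings → even ⇒ outside.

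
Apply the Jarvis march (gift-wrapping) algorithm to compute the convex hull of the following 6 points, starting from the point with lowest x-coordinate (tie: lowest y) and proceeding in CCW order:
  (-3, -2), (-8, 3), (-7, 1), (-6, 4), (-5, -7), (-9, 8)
Hull (CCW) = [(-9, 8), (-8, 3), (-5, -7), (-3, -2), (-6, 4)]

Jarvis march: at each step, from the current hull vertex p, select the next vertex q as the point such that every other point lies strictly to the left of (or on) the directed line p → q. (Equivalently: for every other point r, the cross product (q − p) × (r − p) ≥ 0.)
Starting point (lowest x, tie lowest y): (-9, 8). Wrap until returning to start. Resulting hull: (-9, 8), (-8, 3), (-5, -7), (-3, -2), (-6, 4).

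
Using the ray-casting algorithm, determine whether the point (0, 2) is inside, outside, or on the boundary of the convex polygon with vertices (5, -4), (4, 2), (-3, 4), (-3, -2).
The point (0, 2) lies strictly inside the polygon

Cast a horizontal ray to the right from the query point and count how many polygon edges it crosses (each edge strictly once or zero times, handled with the usual half-open convention). 
Parity of crossings → odd ⇒ inside.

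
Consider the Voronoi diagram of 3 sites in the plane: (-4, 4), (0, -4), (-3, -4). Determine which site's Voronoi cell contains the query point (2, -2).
Nearest site = (0, -4)

The Voronoi cell of site s contains exactly those query points closer to s than to any other site. Compute squared distances from q = (2, -2) to each site:
  (0 − 2)² + (-4 − -2)² = 8
  (-3 − 2)² + (-4 − -2)² = 29
  (-4 − 2)² + (4 − -2)² = 72
Minimum is attained by (0, -4), so q lies in its Voronoi cell.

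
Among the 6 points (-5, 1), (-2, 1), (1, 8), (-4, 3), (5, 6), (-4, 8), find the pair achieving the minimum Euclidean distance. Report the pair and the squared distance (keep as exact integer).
Pair = ((-5, 1), (-4, 3)); squared distance = 5

Compute all C(6, 2) = 15 pairwise squared distances (x_i − x_j)² + (y_i − y_j)². The minimum is 5, attained by the pair ((-5, 1), (-4, 3)).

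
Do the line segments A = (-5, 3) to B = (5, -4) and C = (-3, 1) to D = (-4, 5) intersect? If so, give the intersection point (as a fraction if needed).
Yes; intersection at (-35/11, 19/11) (t = 2/11 on AB, s = 2/11 on CD)

Parametrize AB as A + t(B − A) = (-5 + 10 t, 3 + -7 t) and CD as C + s(D − C) = (-3 + -1 s, 1 + 4 s). Solve the linear system for (t, s). Determinant = -33 ≠ 0, so a unique intersection of the containing lines exists. Solution: t = 2/11, s = 2/11 — both in [0, 1], so the segments cross. Intersection point: (-35/11, 19/11).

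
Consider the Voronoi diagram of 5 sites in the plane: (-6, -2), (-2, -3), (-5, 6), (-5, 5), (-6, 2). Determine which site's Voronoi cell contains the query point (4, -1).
Nearest site = (-2, -3)

The Voronoi cell of site s contains exactly those query points closer to s than to any other site. Compute squared distances from q = (4, -1) to each site:
  (-2 − 4)² + (-3 − -1)² = 40
  (-6 − 4)² + (-2 − -1)² = 101
  (-6 − 4)² + (2 − -1)² = 109
  (-5 − 4)² + (5 − -1)² = 117
  (-5 − 4)² + (6 − -1)² = 130
Minimum is attained by (-2, -3), so q lies in its Voronoi cell.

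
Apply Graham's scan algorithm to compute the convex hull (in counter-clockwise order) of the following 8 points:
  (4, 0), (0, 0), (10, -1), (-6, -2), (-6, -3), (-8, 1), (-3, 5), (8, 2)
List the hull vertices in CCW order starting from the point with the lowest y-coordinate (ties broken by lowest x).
Hull (CCW) = [(-6, -3), (10, -1), (8, 2), (-3, 5), (-8, 1)]

Graham scan procedure:
  1. Find the pivot p₀ = point with lowest y (tie → lowest x): (-6, -3).
  2. Sort the remaining points by polar angle around p₀.
  3. Walk through sorted points, maintaining a stack; pop the top while the last three entries make a non-left turn (cross product ≤ 0).
  4. Final stack is the convex hull in CCW order: (-6, -3), (10, -1), (8, 2), (-3, 5), (-8, 1).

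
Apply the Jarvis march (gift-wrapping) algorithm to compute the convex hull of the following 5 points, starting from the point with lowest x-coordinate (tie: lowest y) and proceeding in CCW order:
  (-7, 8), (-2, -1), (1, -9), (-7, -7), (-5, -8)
Hull (CCW) = [(-7, -7), (-5, -8), (1, -9), (-2, -1), (-7, 8)]

Jarvis march: at each step, from the current hull vertex p, select the next vertex q as the point such that every other point lies strictly to the left of (or on) the directed line p → q. (Equivalently: for every other point r, the cross product (q − p) × (r − p) ≥ 0.)
Starting point (lowest x, tie lowest y): (-7, -7). Wrap until returning to start. Resulting hull: (-7, -7), (-5, -8), (1, -9), (-2, -1), (-7, 8).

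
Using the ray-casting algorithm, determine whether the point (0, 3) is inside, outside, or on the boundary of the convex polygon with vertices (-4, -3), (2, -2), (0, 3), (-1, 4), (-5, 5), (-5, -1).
The point (0, 3) lies on the polygon boundary

Boundary check: the query satisfies the collinearity and bounding-box conditions for some polygon edge, so it lies exactly on the boundary.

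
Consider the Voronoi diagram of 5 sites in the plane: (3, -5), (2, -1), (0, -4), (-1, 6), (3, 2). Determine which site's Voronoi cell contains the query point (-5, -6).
Nearest site = (0, -4)

The Voronoi cell of site s contains exactly those query points closer to s than to any other site. Compute squared distances from q = (-5, -6) to each site:
  (0 − -5)² + (-4 − -6)² = 29
  (3 − -5)² + (-5 − -6)² = 65
  (2 − -5)² + (-1 − -6)² = 74
  (3 − -5)² + (2 − -6)² = 128
  (-1 − -5)² + (6 − -6)² = 160
Minimum is attained by (0, -4), so q lies in its Voronoi cell.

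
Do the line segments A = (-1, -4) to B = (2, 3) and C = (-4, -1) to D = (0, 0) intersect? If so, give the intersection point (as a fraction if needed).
No (intersection of containing lines falls outside at least one segment)

Parametrize and solve: t = 3/5, s = 6/5. At least one of these is outside [0, 1], so the segments do not intersect.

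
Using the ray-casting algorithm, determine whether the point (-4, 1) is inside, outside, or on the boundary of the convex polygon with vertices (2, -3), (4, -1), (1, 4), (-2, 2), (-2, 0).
The point (-4, 1) lies strictly outside the polygon

Cast a horizontal ray to the right from the query point and count how many polygon edges it crosses (each edge strictly once or zero times, handled with the usual half-open convention). 
Parity of crossings → even ⇒ outside.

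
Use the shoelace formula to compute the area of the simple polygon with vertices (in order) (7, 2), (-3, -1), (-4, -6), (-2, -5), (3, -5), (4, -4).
Area = 45

Shoelace formula: Area = (1/2) |Σ_i (x_i · y_{i+1} − x_{i+1} · y_i)| (indices mod n). Compute each cross term:
  (7)(-1) − (-3)(2) = -1
  (-3)(-6) − (-4)(-1) = 14
  (-4)(-5) − (-2)(-6) = 8
  (-2)(-5) − (3)(-5) = 25
  (3)(-4) − (4)(-5) = 8
  (4)(2) − (7)(-4) = 36
Sum = 90, so (signed) Area = 90/2 = 45, |Area| = 45.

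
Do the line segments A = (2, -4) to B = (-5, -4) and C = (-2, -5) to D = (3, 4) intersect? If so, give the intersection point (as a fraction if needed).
Yes; intersection at (-13/9, -4) (t = 31/63 on AB, s = 1/9 on CD)

Parametrize AB as A + t(B − A) = (2 + -7 t, -4 + 0 t) and CD as C + s(D − C) = (-2 + 5 s, -5 + 9 s). Solve the linear system for (t, s). Determinant = 63 ≠ 0, so a unique intersection of the containing lines exists. Solution: t = 31/63, s = 1/9 — both in [0, 1], so the segments cross. Intersection point: (-13/9, -4).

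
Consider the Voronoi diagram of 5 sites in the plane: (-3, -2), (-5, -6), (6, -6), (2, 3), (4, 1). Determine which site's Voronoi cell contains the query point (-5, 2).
Nearest site = (-3, -2)

The Voronoi cell of site s contains exactly those query points closer to s than to any other site. Compute squared distances from q = (-5, 2) to each site:
  (-3 − -5)² + (-2 − 2)² = 20
  (2 − -5)² + (3 − 2)² = 50
  (-5 − -5)² + (-6 − 2)² = 64
  (4 − -5)² + (1 − 2)² = 82
  (6 − -5)² + (-6 − 2)² = 185
Minimum is attained by (-3, -2), so q lies in its Voronoi cell.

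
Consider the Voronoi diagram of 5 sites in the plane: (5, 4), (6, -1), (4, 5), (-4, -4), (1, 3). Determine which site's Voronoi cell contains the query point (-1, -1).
Nearest site = (-4, -4)

The Voronoi cell of site s contains exactly those query points closer to s than to any other site. Compute squared distances from q = (-1, -1) to each site:
  (-4 − -1)² + (-4 − -1)² = 18
  (1 − -1)² + (3 − -1)² = 20
  (6 − -1)² + (-1 − -1)² = 49
  (4 − -1)² + (5 − -1)² = 61
  (5 − -1)² + (4 − -1)² = 61
Minimum is attained by (-4, -4), so q lies in its Voronoi cell.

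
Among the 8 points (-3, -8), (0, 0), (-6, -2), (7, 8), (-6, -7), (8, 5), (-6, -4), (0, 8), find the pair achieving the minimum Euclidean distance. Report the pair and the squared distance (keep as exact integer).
Pair = ((-6, -2), (-6, -4)); squared distance = 4

Compute all C(8, 2) = 28 pairwise squared distances (x_i − x_j)² + (y_i − y_j)². The minimum is 4, attained by the pair ((-6, -2), (-6, -4)).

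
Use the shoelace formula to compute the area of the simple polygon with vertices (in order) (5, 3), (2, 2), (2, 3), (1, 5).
Area = 9/2

Shoelace formula: Area = (1/2) |Σ_i (x_i · y_{i+1} − x_{i+1} · y_i)| (indices mod n). Compute each cross term:
  (5)(2) − (2)(3) = 4
  (2)(3) − (2)(2) = 2
  (2)(5) − (1)(3) = 7
  (1)(3) − (5)(5) = -22
Sum = -9, so (signed) Area = -9/2 = -9/2, |Area| = 9/2.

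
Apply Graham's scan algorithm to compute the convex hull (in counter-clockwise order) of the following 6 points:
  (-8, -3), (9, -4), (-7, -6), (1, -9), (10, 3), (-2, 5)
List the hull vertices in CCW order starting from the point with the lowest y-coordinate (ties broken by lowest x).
Hull (CCW) = [(1, -9), (9, -4), (10, 3), (-2, 5), (-8, -3), (-7, -6)]

Graham scan procedure:
  1. Find the pivot p₀ = point with lowest y (tie → lowest x): (1, -9).
  2. Sort the remaining points by polar angle around p₀.
  3. Walk through sorted points, maintaining a stack; pop the top while the last three entries make a non-left turn (cross product ≤ 0).
  4. Final stack is the convex hull in CCW order: (1, -9), (9, -4), (10, 3), (-2, 5), (-8, -3), (-7, -6).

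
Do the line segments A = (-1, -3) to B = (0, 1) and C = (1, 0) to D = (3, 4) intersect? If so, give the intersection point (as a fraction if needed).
No (intersection of containing lines falls outside at least one segment)

Parametrize and solve: t = -1/2, s = -5/4. At least one of these is outside [0, 1], so the segments do not intersect.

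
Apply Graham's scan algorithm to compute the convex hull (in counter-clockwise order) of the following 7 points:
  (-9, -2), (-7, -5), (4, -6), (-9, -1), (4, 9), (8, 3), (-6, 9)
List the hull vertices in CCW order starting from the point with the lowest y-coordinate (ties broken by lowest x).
Hull (CCW) = [(4, -6), (8, 3), (4, 9), (-6, 9), (-9, -1), (-9, -2), (-7, -5)]

Graham scan procedure:
  1. Find the pivot p₀ = point with lowest y (tie → lowest x): (4, -6).
  2. Sort the remaining points by polar angle around p₀.
  3. Walk through sorted points, maintaining a stack; pop the top while the last three entries make a non-left turn (cross product ≤ 0).
  4. Final stack is the convex hull in CCW order: (4, -6), (8, 3), (4, 9), (-6, 9), (-9, -1), (-9, -2), (-7, -5).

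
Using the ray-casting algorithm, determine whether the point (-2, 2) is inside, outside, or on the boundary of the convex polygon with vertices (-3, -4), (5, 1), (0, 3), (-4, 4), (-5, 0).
The point (-2, 2) lies strictly inside the polygon

Cast a horizontal ray to the right from the query point and count how many polygon edges it crosses (each edge strictly once or zero times, handled with the usual half-open convention). 
Parity of crossings → odd ⇒ inside.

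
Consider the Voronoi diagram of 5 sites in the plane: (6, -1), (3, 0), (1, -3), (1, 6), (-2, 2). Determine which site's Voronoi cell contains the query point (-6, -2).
Nearest site = (-2, 2)

The Voronoi cell of site s contains exactly those query points closer to s than to any other site. Compute squared distances from q = (-6, -2) to each site:
  (-2 − -6)² + (2 − -2)² = 32
  (1 − -6)² + (-3 − -2)² = 50
  (3 − -6)² + (0 − -2)² = 85
  (1 − -6)² + (6 − -2)² = 113
  (6 − -6)² + (-1 − -2)² = 145
Minimum is attained by (-2, 2), so q lies in its Voronoi cell.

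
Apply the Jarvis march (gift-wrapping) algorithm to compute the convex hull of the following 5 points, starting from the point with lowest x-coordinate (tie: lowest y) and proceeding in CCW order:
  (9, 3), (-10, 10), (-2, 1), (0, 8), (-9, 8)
Hull (CCW) = [(-10, 10), (-9, 8), (-2, 1), (9, 3), (0, 8)]

Jarvis march: at each step, from the current hull vertex p, select the next vertex q as the point such that every other point lies strictly to the left of (or on) the directed line p → q. (Equivalently: for every other point r, the cross product (q − p) × (r − p) ≥ 0.)
Starting point (lowest x, tie lowest y): (-10, 10). Wrap until returning to start. Resulting hull: (-10, 10), (-9, 8), (-2, 1), (9, 3), (0, 8).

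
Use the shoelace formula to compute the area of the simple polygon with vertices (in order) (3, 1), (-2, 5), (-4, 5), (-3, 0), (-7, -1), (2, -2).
Area = 69/2

Shoelace formula: Area = (1/2) |Σ_i (x_i · y_{i+1} − x_{i+1} · y_i)| (indices mod n). Compute each cross term:
  (3)(5) − (-2)(1) = 17
  (-2)(5) − (-4)(5) = 10
  (-4)(0) − (-3)(5) = 15
  (-3)(-1) − (-7)(0) = 3
  (-7)(-2) − (2)(-1) = 16
  (2)(1) − (3)(-2) = 8
Sum = 69, so (signed) Area = 69/2 = 69/2, |Area| = 69/2.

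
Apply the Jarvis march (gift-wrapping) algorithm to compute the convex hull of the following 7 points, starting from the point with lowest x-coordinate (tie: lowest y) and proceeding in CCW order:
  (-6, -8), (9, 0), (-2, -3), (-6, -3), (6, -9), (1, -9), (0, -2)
Hull (CCW) = [(-6, -8), (1, -9), (6, -9), (9, 0), (-6, -3)]

Jarvis march: at each step, from the current hull vertex p, select the next vertex q as the point such that every other point lies strictly to the left of (or on) the directed line p → q. (Equivalently: for every other point r, the cross product (q − p) × (r − p) ≥ 0.)
Starting point (lowest x, tie lowest y): (-6, -8). Wrap until returning to start. Resulting hull: (-6, -8), (1, -9), (6, -9), (9, 0), (-6, -3).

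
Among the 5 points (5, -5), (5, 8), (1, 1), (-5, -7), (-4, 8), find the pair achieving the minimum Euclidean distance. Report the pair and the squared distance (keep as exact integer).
Pair = ((5, -5), (1, 1)); squared distance = 52

Compute all C(5, 2) = 10 pairwise squared distances (x_i − x_j)² + (y_i − y_j)². The minimum is 52, attained by the pair ((5, -5), (1, 1)).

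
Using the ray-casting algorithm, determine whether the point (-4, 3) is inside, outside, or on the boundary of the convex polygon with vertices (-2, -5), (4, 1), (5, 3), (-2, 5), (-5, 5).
The point (-4, 3) lies strictly inside the polygon

Cast a horizontal ray to the right from the query point and count how many polygon edges it crosses (each edge strictly once or zero times, handled with the usual half-open convention). 
Parity of crossings → odd ⇒ inside.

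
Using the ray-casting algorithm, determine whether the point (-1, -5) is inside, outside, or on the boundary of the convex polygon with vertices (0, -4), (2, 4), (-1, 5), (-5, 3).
The point (-1, -5) lies strictly outside the polygon

Cast a horizontal ray to the right from the query point and count how many polygon edges it crosses (each edge strictly once or zero times, handled with the usual half-open convention). 
Parity of crossings → even ⇒ outside.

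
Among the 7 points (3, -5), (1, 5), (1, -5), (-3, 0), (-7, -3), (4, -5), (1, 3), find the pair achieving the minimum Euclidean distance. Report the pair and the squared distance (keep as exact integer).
Pair = ((3, -5), (4, -5)); squared distance = 1

Compute all C(7, 2) = 21 pairwise squared distances (x_i − x_j)² + (y_i − y_j)². The minimum is 1, attained by the pair ((3, -5), (4, -5)).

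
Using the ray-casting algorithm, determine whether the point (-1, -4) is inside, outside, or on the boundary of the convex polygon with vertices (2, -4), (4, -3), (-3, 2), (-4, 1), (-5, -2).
The point (-1, -4) lies strictly outside the polygon

Cast a horizontal ray to the right from the query point and count how many polygon edges it crosses (each edge strictly once or zero times, handled with the usual half-open convention). 
Parity of crossings → even ⇒ outside.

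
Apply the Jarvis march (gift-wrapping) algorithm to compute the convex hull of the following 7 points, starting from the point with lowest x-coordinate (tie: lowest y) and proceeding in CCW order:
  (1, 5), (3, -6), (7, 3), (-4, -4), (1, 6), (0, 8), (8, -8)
Hull (CCW) = [(-4, -4), (8, -8), (7, 3), (0, 8)]

Jarvis march: at each step, from the current hull vertex p, select the next vertex q as the point such that every other point lies strictly to the left of (or on) the directed line p → q. (Equivalently: for every other point r, the cross product (q − p) × (r − p) ≥ 0.)
Starting point (lowest x, tie lowest y): (-4, -4). Wrap until returning to start. Resulting hull: (-4, -4), (8, -8), (7, 3), (0, 8).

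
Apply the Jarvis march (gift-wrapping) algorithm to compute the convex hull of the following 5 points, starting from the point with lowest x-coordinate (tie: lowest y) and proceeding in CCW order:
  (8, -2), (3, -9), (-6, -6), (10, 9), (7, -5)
Hull (CCW) = [(-6, -6), (3, -9), (7, -5), (8, -2), (10, 9)]

Jarvis march: at each step, from the current hull vertex p, select the next vertex q as the point such that every other point lies strictly to the left of (or on) the directed line p → q. (Equivalently: for every other point r, the cross product (q − p) × (r − p) ≥ 0.)
Starting point (lowest x, tie lowest y): (-6, -6). Wrap until returning to start. Resulting hull: (-6, -6), (3, -9), (7, -5), (8, -2), (10, 9).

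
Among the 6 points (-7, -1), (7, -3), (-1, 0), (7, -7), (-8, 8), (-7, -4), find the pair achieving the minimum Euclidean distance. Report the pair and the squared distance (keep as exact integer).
Pair = ((-7, -1), (-7, -4)); squared distance = 9

Compute all C(6, 2) = 15 pairwise squared distances (x_i − x_j)² + (y_i − y_j)². The minimum is 9, attained by the pair ((-7, -1), (-7, -4)).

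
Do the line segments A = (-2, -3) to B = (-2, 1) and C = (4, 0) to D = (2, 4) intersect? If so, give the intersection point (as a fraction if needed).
No (intersection of containing lines falls outside at least one segment)

Parametrize and solve: t = 15/4, s = 3. At least one of these is outside [0, 1], so the segments do not intersect.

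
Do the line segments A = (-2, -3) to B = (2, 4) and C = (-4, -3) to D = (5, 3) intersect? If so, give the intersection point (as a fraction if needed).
Yes; intersection at (-10/13, -11/13) (t = 4/13 on AB, s = 14/39 on CD)

Parametrize AB as A + t(B − A) = (-2 + 4 t, -3 + 7 t) and CD as C + s(D − C) = (-4 + 9 s, -3 + 6 s). Solve the linear system for (t, s). Determinant = 39 ≠ 0, so a unique intersection of the containing lines exists. Solution: t = 4/13, s = 14/39 — both in [0, 1], so the segments cross. Intersection point: (-10/13, -11/13).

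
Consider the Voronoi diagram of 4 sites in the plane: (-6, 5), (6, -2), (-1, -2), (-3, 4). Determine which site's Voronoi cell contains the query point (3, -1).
Nearest site = (6, -2)

The Voronoi cell of site s contains exactly those query points closer to s than to any other site. Compute squared distances from q = (3, -1) to each site:
  (6 − 3)² + (-2 − -1)² = 10
  (-1 − 3)² + (-2 − -1)² = 17
  (-3 − 3)² + (4 − -1)² = 61
  (-6 − 3)² + (5 − -1)² = 117
Minimum is attained by (6, -2), so q lies in its Voronoi cell.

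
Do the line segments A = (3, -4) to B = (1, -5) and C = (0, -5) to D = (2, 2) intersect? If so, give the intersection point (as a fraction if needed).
No (intersection of containing lines falls outside at least one segment)

Parametrize and solve: t = 19/12, s = -1/12. At least one of these is outside [0, 1], so the segments do not intersect.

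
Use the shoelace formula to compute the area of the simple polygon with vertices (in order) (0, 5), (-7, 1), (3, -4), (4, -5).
Area = 81/2

Shoelace formula: Area = (1/2) |Σ_i (x_i · y_{i+1} − x_{i+1} · y_i)| (indices mod n). Compute each cross term:
  (0)(1) − (-7)(5) = 35
  (-7)(-4) − (3)(1) = 25
  (3)(-5) − (4)(-4) = 1
  (4)(5) − (0)(-5) = 20
Sum = 81, so (signed) Area = 81/2 = 81/2, |Area| = 81/2.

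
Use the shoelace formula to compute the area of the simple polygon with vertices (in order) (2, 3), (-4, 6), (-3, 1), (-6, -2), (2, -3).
Area = 42

Shoelace formula: Area = (1/2) |Σ_i (x_i · y_{i+1} − x_{i+1} · y_i)| (indices mod n). Compute each cross term:
  (2)(6) − (-4)(3) = 24
  (-4)(1) − (-3)(6) = 14
  (-3)(-2) − (-6)(1) = 12
  (-6)(-3) − (2)(-2) = 22
  (2)(3) − (2)(-3) = 12
Sum = 84, so (signed) Area = 84/2 = 42, |Area| = 42.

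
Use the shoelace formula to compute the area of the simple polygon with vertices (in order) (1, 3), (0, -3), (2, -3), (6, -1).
Area = 19

Shoelace formula: Area = (1/2) |Σ_i (x_i · y_{i+1} − x_{i+1} · y_i)| (indices mod n). Compute each cross term:
  (1)(-3) − (0)(3) = -3
  (0)(-3) − (2)(-3) = 6
  (2)(-1) − (6)(-3) = 16
  (6)(3) − (1)(-1) = 19
Sum = 38, so (signed) Area = 38/2 = 19, |Area| = 19.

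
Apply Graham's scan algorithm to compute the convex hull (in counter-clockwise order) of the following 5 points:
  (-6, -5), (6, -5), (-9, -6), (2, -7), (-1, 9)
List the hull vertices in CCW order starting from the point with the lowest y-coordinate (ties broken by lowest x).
Hull (CCW) = [(2, -7), (6, -5), (-1, 9), (-9, -6)]

Graham scan procedure:
  1. Find the pivot p₀ = point with lowest y (tie → lowest x): (2, -7).
  2. Sort the remaining points by polar angle around p₀.
  3. Walk through sorted points, maintaining a stack; pop the top while the last three entries make a non-left turn (cross product ≤ 0).
  4. Final stack is the convex hull in CCW order: (2, -7), (6, -5), (-1, 9), (-9, -6).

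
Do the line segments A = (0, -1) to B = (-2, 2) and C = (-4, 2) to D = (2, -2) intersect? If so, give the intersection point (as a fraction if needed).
Yes; intersection at (-2/5, -2/5) (t = 1/5 on AB, s = 3/5 on CD)

Parametrize AB as A + t(B − A) = (0 + -2 t, -1 + 3 t) and CD as C + s(D − C) = (-4 + 6 s, 2 + -4 s). Solve the linear system for (t, s). Determinant = 10 ≠ 0, so a unique intersection of the containing lines exists. Solution: t = 1/5, s = 3/5 — both in [0, 1], so the segments cross. Intersection point: (-2/5, -2/5).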